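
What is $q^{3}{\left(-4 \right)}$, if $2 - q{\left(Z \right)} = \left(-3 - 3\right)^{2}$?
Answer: $-39304$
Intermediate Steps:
$q{\left(Z \right)} = -34$ ($q{\left(Z \right)} = 2 - \left(-3 - 3\right)^{2} = 2 - \left(-6\right)^{2} = 2 - 36 = -34$)
$q^{3}{\left(-4 \right)} = \left(-34\right)^{3} = -39304$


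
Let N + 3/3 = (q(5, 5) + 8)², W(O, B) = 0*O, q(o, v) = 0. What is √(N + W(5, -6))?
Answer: 3*√7 ≈ 7.9373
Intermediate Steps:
W(O, B) = 0
N = 63 (N = -1 + (0 + 8)² = -1 + 8² = -1 + 64 = 63)
√(N + W(5, -6)) = √(63 + 0) = √63 = 3*√7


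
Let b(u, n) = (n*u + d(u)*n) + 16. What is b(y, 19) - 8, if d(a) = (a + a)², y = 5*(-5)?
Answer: 47033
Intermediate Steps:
y = -25
d(a) = 4*a² (d(a) = (2*a)² = 4*a²)
b(u, n) = 16 + n*u + 4*n*u² (b(u, n) = (n*u + (4*u²)*n) + 16 = (n*u + 4*n*u²) + 16 = 16 + n*u + 4*n*u²)
b(y, 19) - 8 = (16 + 19*(-25) + 4*19*(-25)²) - 8 = (16 - 475 + 4*19*625) - 8 = (16 - 475 + 47500) - 8 = 47041 - 8 = 47033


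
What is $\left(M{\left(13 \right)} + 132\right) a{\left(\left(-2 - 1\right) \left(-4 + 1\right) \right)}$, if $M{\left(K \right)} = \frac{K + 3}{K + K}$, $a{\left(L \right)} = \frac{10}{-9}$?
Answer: $- \frac{17240}{117} \approx -147.35$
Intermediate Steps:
$a{\left(L \right)} = - \frac{10}{9}$ ($a{\left(L \right)} = 10 \left(- \frac{1}{9}\right) = - \frac{10}{9}$)
$M{\left(K \right)} = \frac{3 + K}{2 K}$
$\left(M{\left(13 \right)} + 132\right) a{\left(\left(-2 - 1\right) \left(-4 + 1\right) \right)} = \left(\frac{3 + 13}{2 \cdot 13} + 132\right) \left(- \frac{10}{9}\right) = \left(\frac{1}{2} \cdot \frac{1}{13} \cdot 16 + 132\right) \left(- \frac{10}{9}\right) = \left(\frac{8}{13} + 132\right) \left(- \frac{10}{9}\right) = \frac{1724}{13} \left(- \frac{10}{9}\right) = - \frac{17240}{117}$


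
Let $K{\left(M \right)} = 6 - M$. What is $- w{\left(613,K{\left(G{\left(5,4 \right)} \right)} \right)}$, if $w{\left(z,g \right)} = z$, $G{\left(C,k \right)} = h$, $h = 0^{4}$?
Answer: $-613$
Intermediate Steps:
$h = 0$
$G{\left(C,k \right)} = 0$
$- w{\left(613,K{\left(G{\left(5,4 \right)} \right)} \right)} = \left(-1\right) 613 = -613$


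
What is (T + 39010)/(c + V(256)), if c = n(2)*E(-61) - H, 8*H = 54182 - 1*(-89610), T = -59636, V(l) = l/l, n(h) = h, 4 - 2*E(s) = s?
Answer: 10313/8954 ≈ 1.1518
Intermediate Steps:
E(s) = 2 - s/2
V(l) = 1
H = 17974 (H = (54182 - 1*(-89610))/8 = (54182 + 89610)/8 = (1/8)*143792 = 17974)
c = -17909 (c = 2*(2 - 1/2*(-61)) - 1*17974 = 2*(2 + 61/2) - 17974 = 2*(65/2) - 17974 = 65 - 17974 = -17909)
(T + 39010)/(c + V(256)) = (-59636 + 39010)/(-17909 + 1) = -20626/(-17908) = -20626*(-1/17908) = 10313/8954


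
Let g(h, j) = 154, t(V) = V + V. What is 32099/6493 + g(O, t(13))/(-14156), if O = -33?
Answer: 226696761/45957454 ≈ 4.9328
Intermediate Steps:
t(V) = 2*V
32099/6493 + g(O, t(13))/(-14156) = 32099/6493 + 154/(-14156) = 32099*(1/6493) + 154*(-1/14156) = 32099/6493 - 77/7078 = 226696761/45957454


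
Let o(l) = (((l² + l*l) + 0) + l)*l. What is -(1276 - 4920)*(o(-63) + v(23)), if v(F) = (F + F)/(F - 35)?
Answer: -5423680406/3 ≈ -1.8079e+9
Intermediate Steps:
v(F) = 2*F/(-35 + F) (v(F) = (2*F)/(-35 + F) = 2*F/(-35 + F))
o(l) = l*(l + 2*l²) (o(l) = (((l² + l²) + 0) + l)*l = ((2*l² + 0) + l)*l = (2*l² + l)*l = (l + 2*l²)*l = l*(l + 2*l²))
-(1276 - 4920)*(o(-63) + v(23)) = -(1276 - 4920)*((-63)²*(1 + 2*(-63)) + 2*23/(-35 + 23)) = -(-3644)*(3969*(1 - 126) + 2*23/(-12)) = -(-3644)*(3969*(-125) + 2*23*(-1/12)) = -(-3644)*(-496125 - 23/6) = -(-3644)*(-2976773)/6 = -1*5423680406/3 = -5423680406/3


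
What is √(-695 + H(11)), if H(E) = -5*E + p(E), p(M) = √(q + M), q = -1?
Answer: √(-750 + √10) ≈ 27.328*I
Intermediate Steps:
p(M) = √(-1 + M)
H(E) = √(-1 + E) - 5*E (H(E) = -5*E + √(-1 + E) = √(-1 + E) - 5*E)
√(-695 + H(11)) = √(-695 + (√(-1 + 11) - 5*11)) = √(-695 + (√10 - 55)) = √(-695 + (-55 + √10)) = √(-750 + √10)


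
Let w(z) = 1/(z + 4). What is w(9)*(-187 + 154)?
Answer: -33/13 ≈ -2.5385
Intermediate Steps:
w(z) = 1/(4 + z)
w(9)*(-187 + 154) = (-187 + 154)/(4 + 9) = -33/13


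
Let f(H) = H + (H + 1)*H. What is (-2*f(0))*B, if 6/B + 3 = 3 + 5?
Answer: 0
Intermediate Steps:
B = 6/5 (B = 6/(-3 + (3 + 5)) = 6/(-3 + 8) = 6/5 ≈ 1.2000)
f(H) = H + H*(1 + H) (f(H) = H + (1 + H)*H = H + H*(1 + H))
(-2*f(0))*B = -0*(2 + 0)*(6/5) = -0*2*(6/5) = -2*0*(6/5) = 0*(6/5) = 0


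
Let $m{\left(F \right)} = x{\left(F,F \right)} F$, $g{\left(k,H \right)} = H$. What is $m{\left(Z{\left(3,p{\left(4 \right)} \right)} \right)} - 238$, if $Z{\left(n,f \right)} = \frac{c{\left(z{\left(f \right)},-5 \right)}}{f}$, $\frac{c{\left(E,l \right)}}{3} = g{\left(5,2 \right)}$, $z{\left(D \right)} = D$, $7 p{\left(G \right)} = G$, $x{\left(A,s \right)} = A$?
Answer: $- \frac{511}{4} \approx -127.75$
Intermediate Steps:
$p{\left(G \right)} = \frac{G}{7}$
$c{\left(E,l \right)} = 6$ ($c{\left(E,l \right)} = 3 \cdot 2 = 6$)
$Z{\left(n,f \right)} = \frac{6}{f}$
$m{\left(F \right)} = F^{2}$ ($m{\left(F \right)} = F F = F^{2}$)
$m{\left(Z{\left(3,p{\left(4 \right)} \right)} \right)} - 238 = \left(\frac{6}{\frac{1}{7} \cdot 4}\right)^{2} - 238 = \left(\frac{6}{\frac{4}{7}}\right)^{2} - 238 = \left(6 \cdot \frac{7}{4}\right)^{2} - 238 = \left(\frac{21}{2}\right)^{2} - 238 = \frac{441}{4} - 238 = - \frac{511}{4}$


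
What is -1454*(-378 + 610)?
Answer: -337328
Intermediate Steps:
-1454*(-378 + 610) = -1454*232 = -337328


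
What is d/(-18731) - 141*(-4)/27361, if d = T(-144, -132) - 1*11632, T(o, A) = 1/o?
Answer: 47351178145/73799840304 ≈ 0.64162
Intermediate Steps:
d = -1675009/144 (d = 1/(-144) - 1*11632 = -1/144 - 11632 = -1675009/144 ≈ -11632.)
d/(-18731) - 141*(-4)/27361 = -1675009/144/(-18731) - 141*(-4)/27361 = -1675009/144*(-1/18731) + 564*(1/27361) = 1675009/2697264 + 564/27361 = 47351178145/73799840304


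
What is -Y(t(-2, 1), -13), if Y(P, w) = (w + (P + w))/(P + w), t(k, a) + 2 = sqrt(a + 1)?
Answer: -418/223 - 13*sqrt(2)/223 ≈ -1.9569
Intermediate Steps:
t(k, a) = -2 + sqrt(1 + a) (t(k, a) = -2 + sqrt(a + 1) = -2 + sqrt(1 + a))
Y(P, w) = (P + 2*w)/(P + w)
-Y(t(-2, 1), -13) = -((-2 + sqrt(1 + 1)) + 2*(-13))/((-2 + sqrt(1 + 1)) - 13) = -((-2 + sqrt(2)) - 26)/((-2 + sqrt(2)) - 13) = -(-28 + sqrt(2))/(-15 + sqrt(2))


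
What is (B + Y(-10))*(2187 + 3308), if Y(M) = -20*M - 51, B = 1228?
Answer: 7566615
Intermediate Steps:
Y(M) = -51 - 20*M
(B + Y(-10))*(2187 + 3308) = (1228 + (-51 - 20*(-10)))*(2187 + 3308) = (1228 + (-51 + 200))*5495 = (1228 + 149)*5495 = 1377*5495 = 7566615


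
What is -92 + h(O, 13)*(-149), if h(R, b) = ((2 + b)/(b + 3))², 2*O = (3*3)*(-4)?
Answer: -57077/256 ≈ -222.96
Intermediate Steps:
O = -18 (O = ((3*3)*(-4))/2 = (9*(-4))/2 = (½)*(-36) = -18)
h(R, b) = (2 + b)²/(3 + b)² (h(R, b) = ((2 + b)/(3 + b))² = (2 + b)²/(3 + b)²)
-92 + h(O, 13)*(-149) = -92 + ((2 + 13)²/(3 + 13)²)*(-149) = -92 + (15²/16²)*(-149) = -92 + (225*(1/256))*(-149) = -92 + (225/256)*(-149) = -92 - 33525/256 = -57077/256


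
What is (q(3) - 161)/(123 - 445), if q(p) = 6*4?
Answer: 137/322 ≈ 0.42547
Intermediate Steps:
q(p) = 24
(q(3) - 161)/(123 - 445) = (24 - 161)/(123 - 445) = -137/(-322) = -137*(-1/322) = 137/322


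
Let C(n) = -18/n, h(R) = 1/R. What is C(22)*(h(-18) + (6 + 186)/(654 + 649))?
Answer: -2153/28666 ≈ -0.075106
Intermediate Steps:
C(22)*(h(-18) + (6 + 186)/(654 + 649)) = (-18/22)*(1/(-18) + (6 + 186)/(654 + 649)) = (-18*1/22)*(-1/18 + 192/1303) = -9*(-1/18 + 192*(1/1303))/11 = -9*(-1/18 + 192/1303)/11 = -9/11*2153/23454 = -2153/28666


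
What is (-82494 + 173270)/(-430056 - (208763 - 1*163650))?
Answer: -90776/475169 ≈ -0.19104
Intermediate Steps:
(-82494 + 173270)/(-430056 - (208763 - 1*163650)) = 90776/(-430056 - (208763 - 163650)) = 90776/(-430056 - 1*45113) = 90776/(-430056 - 45113) = 90776/(-475169) = 90776*(-1/475169) = -90776/475169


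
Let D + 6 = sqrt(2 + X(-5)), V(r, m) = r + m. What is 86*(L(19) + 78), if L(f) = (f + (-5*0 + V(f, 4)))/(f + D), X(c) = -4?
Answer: 398008/57 - 1204*I*sqrt(2)/57 ≈ 6982.6 - 29.872*I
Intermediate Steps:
V(r, m) = m + r
D = -6 + I*sqrt(2) (D = -6 + sqrt(2 - 4) = -6 + sqrt(-2) = -6 + I*sqrt(2) ≈ -6.0 + 1.4142*I)
L(f) = (4 + 2*f)/(-6 + f + I*sqrt(2)) (L(f) = (f + (-5*0 + (4 + f)))/(f + (-6 + I*sqrt(2))) = (f + (0 + (4 + f)))/(-6 + f + I*sqrt(2)) = (f + (4 + f))/(-6 + f + I*sqrt(2)) = (4 + 2*f)/(-6 + f + I*sqrt(2)))
86*(L(19) + 78) = 86*(2*(2 + 19)/(-6 + 19 + I*sqrt(2)) + 78) = 86*(2*21/(13 + I*sqrt(2)) + 78) = 86*(42/(13 + I*sqrt(2)) + 78) = 86*(78 + 42/(13 + I*sqrt(2))) = 6708 + 3612/(13 + I*sqrt(2))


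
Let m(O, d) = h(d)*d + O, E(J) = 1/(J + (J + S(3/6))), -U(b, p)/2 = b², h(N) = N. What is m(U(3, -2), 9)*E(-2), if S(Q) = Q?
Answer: -18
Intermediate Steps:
U(b, p) = -2*b²
E(J) = 1/(½ + 2*J) (E(J) = 1/(J + (J + 3/6)) = 1/(J + (J + 3*(⅙))) = 1/(J + (J + ½)) = 1/(J + (½ + J)) = 1/(½ + 2*J))
m(O, d) = O + d² (m(O, d) = d*d + O = d² + O = O + d²)
m(U(3, -2), 9)*E(-2) = (-2*3² + 9²)*(2/(1 + 4*(-2))) = (-2*9 + 81)*(2/(1 - 8)) = (-18 + 81)*(2/(-7)) = 63*(2*(-⅐)) = 63*(-2/7) = -18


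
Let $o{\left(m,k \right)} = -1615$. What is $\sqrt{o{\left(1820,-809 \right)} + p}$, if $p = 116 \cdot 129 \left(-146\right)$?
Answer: $i \sqrt{2186359} \approx 1478.6 i$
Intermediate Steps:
$p = -2184744$ ($p = 14964 \left(-146\right) = -2184744$)
$\sqrt{o{\left(1820,-809 \right)} + p} = \sqrt{-1615 - 2184744} = \sqrt{-2186359} = i \sqrt{2186359}$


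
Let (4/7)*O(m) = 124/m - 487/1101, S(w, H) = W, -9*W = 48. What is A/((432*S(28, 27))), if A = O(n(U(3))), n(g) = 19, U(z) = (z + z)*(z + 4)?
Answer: -890897/192789504 ≈ -0.0046211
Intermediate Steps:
W = -16/3 (W = -⅑*48 = -16/3 ≈ -5.3333)
S(w, H) = -16/3
U(z) = 2*z*(4 + z) (U(z) = (2*z)*(4 + z) = 2*z*(4 + z))
O(m) = -3409/4404 + 217/m (O(m) = 7*(124/m - 487/1101)/4 = 7*(-487/1101 + 124/m)/4 = -3409/4404 + 217/m)
A = 890897/83676 (A = -3409/4404 + 217/19 = 890897/83676 ≈ 10.647)
A/((432*S(28, 27))) = 890897/(83676*((432*(-16/3)))) = (890897/83676)/(-2304) = (890897/83676)*(-1/2304) = -890897/192789504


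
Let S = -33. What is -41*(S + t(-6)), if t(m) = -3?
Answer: 1476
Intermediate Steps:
-41*(S + t(-6)) = -41*(-33 - 3) = -41*(-36) = 1476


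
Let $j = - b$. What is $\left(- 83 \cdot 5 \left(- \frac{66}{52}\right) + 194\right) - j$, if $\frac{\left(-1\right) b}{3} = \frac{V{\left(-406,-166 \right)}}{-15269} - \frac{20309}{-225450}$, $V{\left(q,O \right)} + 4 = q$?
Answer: $\frac{5372971836376}{7458524775} \approx 720.38$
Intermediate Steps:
$V{\left(q,O \right)} = -4 + q$
$b = - \frac{402532621}{1147465350}$ ($b = - 3 \left(\frac{-4 - 406}{-15269} - \frac{20309}{-225450}\right) = - 3 \left(\left(-410\right) \left(- \frac{1}{15269}\right) - - \frac{20309}{225450}\right) = - 3 \left(\frac{410}{15269} + \frac{20309}{225450}\right) = \left(-3\right) \frac{402532621}{3442396050} = - \frac{402532621}{1147465350} \approx -0.3508$)
$j = \frac{402532621}{1147465350}$ ($j = \left(-1\right) \left(- \frac{402532621}{1147465350}\right) = \frac{402532621}{1147465350} \approx 0.3508$)
$\left(- 83 \cdot 5 \left(- \frac{66}{52}\right) + 194\right) - j = \left(- 83 \cdot 5 \left(- \frac{66}{52}\right) + 194\right) - \frac{402532621}{1147465350} = \left(- 83 \cdot 5 \left(\left(-66\right) \frac{1}{52}\right) + 194\right) - \frac{402532621}{1147465350} = \left(- 83 \cdot 5 \left(- \frac{33}{26}\right) + 194\right) - \frac{402532621}{1147465350} = \left(\left(-83\right) \left(- \frac{165}{26}\right) + 194\right) - \frac{402532621}{1147465350} = \left(\frac{13695}{26} + 194\right) - \frac{402532621}{1147465350} = \frac{18739}{26} - \frac{402532621}{1147465350} = \frac{5372971836376}{7458524775}$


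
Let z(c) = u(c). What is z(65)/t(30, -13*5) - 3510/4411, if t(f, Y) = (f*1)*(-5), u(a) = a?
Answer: -162643/132330 ≈ -1.2291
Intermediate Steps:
z(c) = c
t(f, Y) = -5*f (t(f, Y) = f*(-5) = -5*f)
z(65)/t(30, -13*5) - 3510/4411 = 65/((-5*30)) - 3510/4411 = 65/(-150) - 3510*1/4411 = 65*(-1/150) - 3510/4411 = -13/30 - 3510/4411 = -162643/132330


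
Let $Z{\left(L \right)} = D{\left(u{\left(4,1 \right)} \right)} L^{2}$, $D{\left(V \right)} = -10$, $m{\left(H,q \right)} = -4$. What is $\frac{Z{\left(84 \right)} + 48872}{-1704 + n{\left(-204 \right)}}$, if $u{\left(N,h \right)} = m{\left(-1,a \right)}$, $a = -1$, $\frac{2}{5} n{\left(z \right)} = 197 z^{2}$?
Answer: $- \frac{2711}{2561772} \approx -0.0010583$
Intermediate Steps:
$n{\left(z \right)} = \frac{985 z^{2}}{2}$ ($n{\left(z \right)} = \frac{5 \cdot 197 z^{2}}{2} = \frac{985 z^{2}}{2}$)
$u{\left(N,h \right)} = -4$
$Z{\left(L \right)} = - 10 L^{2}$
$\frac{Z{\left(84 \right)} + 48872}{-1704 + n{\left(-204 \right)}} = \frac{- 10 \cdot 84^{2} + 48872}{-1704 + \frac{985 \left(-204\right)^{2}}{2}} = \frac{\left(-10\right) 7056 + 48872}{-1704 + \frac{985}{2} \cdot 41616} = \frac{-70560 + 48872}{-1704 + 20495880} = - \frac{21688}{20494176} = \left(-21688\right) \frac{1}{20494176} = - \frac{2711}{2561772}$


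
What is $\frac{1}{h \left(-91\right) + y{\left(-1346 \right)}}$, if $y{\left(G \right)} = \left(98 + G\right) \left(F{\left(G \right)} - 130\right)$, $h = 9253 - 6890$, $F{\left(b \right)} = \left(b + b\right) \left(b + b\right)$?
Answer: $- \frac{1}{9044139065} \approx -1.1057 \cdot 10^{-10}$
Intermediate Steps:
$F{\left(b \right)} = 4 b^{2}$ ($F{\left(b \right)} = 2 b 2 b = 4 b^{2}$)
$h = 2363$
$y{\left(G \right)} = \left(-130 + 4 G^{2}\right) \left(98 + G\right)$ ($y{\left(G \right)} = \left(98 + G\right) \left(4 G^{2} - 130\right) = \left(98 + G\right) \left(-130 + 4 G^{2}\right) = \left(-130 + 4 G^{2}\right) \left(98 + G\right)$)
$\frac{1}{h \left(-91\right) + y{\left(-1346 \right)}} = \frac{1}{2363 \left(-91\right) + \left(-12740 - -174980 + 4 \left(-1346\right)^{3} + 392 \left(-1346\right)^{2}\right)} = \frac{1}{-215033 + \left(-12740 + 174980 + 4 \left(-2438569736\right) + 392 \cdot 1811716\right)} = \frac{1}{-215033 + \left(-12740 + 174980 - 9754278944 + 710192672\right)} = \frac{1}{-215033 - 9043924032} = \frac{1}{-9044139065} = - \frac{1}{9044139065}$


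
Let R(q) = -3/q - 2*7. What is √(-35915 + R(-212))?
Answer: I*√403698085/106 ≈ 189.55*I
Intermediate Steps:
R(q) = -14 - 3/q (R(q) = -3/q - 14 = -14 - 3/q)
√(-35915 + R(-212)) = √(-35915 + (-14 - 3/(-212))) = √(-35915 + (-14 - 3*(-1/212))) = √(-35915 + (-14 + 3/212)) = √(-35915 - 2965/212) = √(-7616945/212) = I*√403698085/106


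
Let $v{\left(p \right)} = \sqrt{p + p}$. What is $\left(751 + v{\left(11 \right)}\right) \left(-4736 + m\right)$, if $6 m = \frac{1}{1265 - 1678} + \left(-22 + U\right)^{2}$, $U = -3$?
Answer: $- \frac{4309870342}{1239} - \frac{5738842 \sqrt{22}}{1239} \approx -3.5002 \cdot 10^{6}$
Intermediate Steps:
$v{\left(p \right)} = \sqrt{2} \sqrt{p}$ ($v{\left(p \right)} = \sqrt{2 p} = \sqrt{2} \sqrt{p}$)
$m = \frac{129062}{1239}$ ($m = \frac{\frac{1}{1265 - 1678} + \left(-22 - 3\right)^{2}}{6} = \frac{\frac{1}{-413} + \left(-25\right)^{2}}{6} = \frac{- \frac{1}{413} + 625}{6} = \frac{1}{6} \cdot \frac{258124}{413} = \frac{129062}{1239} \approx 104.17$)
$\left(751 + v{\left(11 \right)}\right) \left(-4736 + m\right) = \left(751 + \sqrt{2} \sqrt{11}\right) \left(-4736 + \frac{129062}{1239}\right) = \left(751 + \sqrt{22}\right) \left(- \frac{5738842}{1239}\right) = - \frac{4309870342}{1239} - \frac{5738842 \sqrt{22}}{1239}$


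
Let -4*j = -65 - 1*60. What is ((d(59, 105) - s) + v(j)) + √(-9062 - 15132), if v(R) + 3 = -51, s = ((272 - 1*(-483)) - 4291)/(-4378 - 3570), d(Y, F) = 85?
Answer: 60713/1987 + I*√24194 ≈ 30.555 + 155.54*I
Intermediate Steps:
s = 884/1987 (s = ((272 + 483) - 4291)/(-7948) = (755 - 4291)*(-1/7948) = -3536*(-1/7948) = 884/1987 ≈ 0.44489)
j = 125/4 (j = -(-65 - 1*60)/4 = -(-65 - 60)/4 = -¼*(-125) = 125/4 ≈ 31.250)
v(R) = -54 (v(R) = -3 - 51 = -54)
((d(59, 105) - s) + v(j)) + √(-9062 - 15132) = ((85 - 1*884/1987) - 54) + √(-9062 - 15132) = ((85 - 884/1987) - 54) + √(-24194) = (168011/1987 - 54) + I*√24194 = 60713/1987 + I*√24194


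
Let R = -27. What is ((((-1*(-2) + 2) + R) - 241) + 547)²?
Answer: 80089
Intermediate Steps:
((((-1*(-2) + 2) + R) - 241) + 547)² = ((((-1*(-2) + 2) - 27) - 241) + 547)² = ((((2 + 2) - 27) - 241) + 547)² = (((4 - 27) - 241) + 547)² = ((-23 - 241) + 547)² = (-264 + 547)² = 283² = 80089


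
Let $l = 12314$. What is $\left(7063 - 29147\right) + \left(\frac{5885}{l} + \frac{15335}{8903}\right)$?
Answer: $- \frac{2420861744183}{109631542} \approx -22082.0$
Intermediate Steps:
$\left(7063 - 29147\right) + \left(\frac{5885}{l} + \frac{15335}{8903}\right) = \left(7063 - 29147\right) + \left(\frac{5885}{12314} + \frac{15335}{8903}\right) = -22084 + \left(5885 \cdot \frac{1}{12314} + 15335 \cdot \frac{1}{8903}\right) = -22084 + \left(\frac{5885}{12314} + \frac{15335}{8903}\right) = -22084 + \frac{241229345}{109631542} = - \frac{2420861744183}{109631542}$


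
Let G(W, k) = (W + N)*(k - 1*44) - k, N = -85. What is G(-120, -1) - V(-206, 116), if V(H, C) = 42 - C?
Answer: 9300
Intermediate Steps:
G(W, k) = -k + (-85 + W)*(-44 + k) (G(W, k) = (W - 85)*(k - 1*44) - k = (-85 + W)*(k - 44) - k = (-85 + W)*(-44 + k) - k = -k + (-85 + W)*(-44 + k))
G(-120, -1) - V(-206, 116) = (3740 - 86*(-1) - 44*(-120) - 120*(-1)) - (42 - 1*116) = (3740 + 86 + 5280 + 120) - (42 - 116) = 9226 - 1*(-74) = 9226 + 74 = 9300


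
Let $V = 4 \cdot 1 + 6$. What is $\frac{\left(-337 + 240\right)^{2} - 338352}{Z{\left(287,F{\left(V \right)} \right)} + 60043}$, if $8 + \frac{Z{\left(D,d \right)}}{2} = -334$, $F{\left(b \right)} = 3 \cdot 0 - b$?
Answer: $- \frac{328943}{59359} \approx -5.5416$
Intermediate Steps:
$V = 10$ ($V = 4 + 6 = 10$)
$F{\left(b \right)} = - b$ ($F{\left(b \right)} = 0 - b = - b$)
$Z{\left(D,d \right)} = -684$ ($Z{\left(D,d \right)} = -16 + 2 \left(-334\right) = -16 - 668 = -684$)
$\frac{\left(-337 + 240\right)^{2} - 338352}{Z{\left(287,F{\left(V \right)} \right)} + 60043} = \frac{\left(-337 + 240\right)^{2} - 338352}{-684 + 60043} = \frac{\left(-97\right)^{2} - 338352}{59359} = \left(9409 - 338352\right) \frac{1}{59359} = \left(-328943\right) \frac{1}{59359} = - \frac{328943}{59359}$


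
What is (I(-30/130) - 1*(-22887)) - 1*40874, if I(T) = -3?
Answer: -17990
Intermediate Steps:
(I(-30/130) - 1*(-22887)) - 1*40874 = (-3 - 1*(-22887)) - 1*40874 = (-3 + 22887) - 40874 = 22884 - 40874 = -17990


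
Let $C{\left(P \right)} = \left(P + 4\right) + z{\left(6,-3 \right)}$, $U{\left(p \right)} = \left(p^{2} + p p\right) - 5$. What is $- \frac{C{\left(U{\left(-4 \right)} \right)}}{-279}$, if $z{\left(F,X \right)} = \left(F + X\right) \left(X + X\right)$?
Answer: $\frac{13}{279} \approx 0.046595$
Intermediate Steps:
$U{\left(p \right)} = -5 + 2 p^{2}$ ($U{\left(p \right)} = \left(p^{2} + p^{2}\right) - 5 = 2 p^{2} - 5 = -5 + 2 p^{2}$)
$z{\left(F,X \right)} = 2 X \left(F + X\right)$ ($z{\left(F,X \right)} = \left(F + X\right) 2 X = 2 X \left(F + X\right)$)
$C{\left(P \right)} = -14 + P$ ($C{\left(P \right)} = \left(P + 4\right) + 2 \left(-3\right) \left(6 - 3\right) = \left(4 + P\right) + 2 \left(-3\right) 3 = \left(4 + P\right) - 18 = -14 + P$)
$- \frac{C{\left(U{\left(-4 \right)} \right)}}{-279} = - \frac{-14 - \left(5 - 2 \left(-4\right)^{2}\right)}{-279} = - \frac{\left(-14 + \left(-5 + 2 \cdot 16\right)\right) \left(-1\right)}{279} = - \frac{\left(-14 + \left(-5 + 32\right)\right) \left(-1\right)}{279} = - \frac{\left(-14 + 27\right) \left(-1\right)}{279} = - \frac{13 \left(-1\right)}{279} = \left(-1\right) \left(- \frac{13}{279}\right) = \frac{13}{279}$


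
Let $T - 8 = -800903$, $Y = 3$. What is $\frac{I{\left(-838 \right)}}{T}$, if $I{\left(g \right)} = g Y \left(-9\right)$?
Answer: $- \frac{7542}{266965} \approx -0.028251$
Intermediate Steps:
$T = -800895$ ($T = 8 - 800903 = -800895$)
$I{\left(g \right)} = - 27 g$ ($I{\left(g \right)} = g 3 \left(-9\right) = 3 g \left(-9\right) = - 27 g$)
$\frac{I{\left(-838 \right)}}{T} = \frac{\left(-27\right) \left(-838\right)}{-800895} = 22626 \left(- \frac{1}{800895}\right) = - \frac{7542}{266965}$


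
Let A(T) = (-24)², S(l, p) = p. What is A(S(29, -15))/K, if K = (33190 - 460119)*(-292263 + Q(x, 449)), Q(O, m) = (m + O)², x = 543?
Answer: -576/295349909129 ≈ -1.9502e-9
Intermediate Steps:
A(T) = 576
Q(O, m) = (O + m)²
K = -295349909129 (K = (33190 - 460119)*(-292263 + (543 + 449)²) = -426929*(-292263 + 992²) = -426929*(-292263 + 984064) = -426929*691801 = -295349909129)
A(S(29, -15))/K = 576/(-295349909129) = 576*(-1/295349909129) = -576/295349909129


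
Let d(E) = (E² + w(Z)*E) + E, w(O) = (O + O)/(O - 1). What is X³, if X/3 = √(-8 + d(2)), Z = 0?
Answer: -54*I*√2 ≈ -76.368*I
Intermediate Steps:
w(O) = 2*O/(-1 + O) (w(O) = (2*O)/(-1 + O) = 2*O/(-1 + O))
d(E) = E + E² (d(E) = (E² + (2*0/(-1 + 0))*E) + E = (E² + (2*0/(-1))*E) + E = (E² + (2*0*(-1))*E) + E = (E² + 0*E) + E = (E² + 0) + E = E² + E = E + E²)
X = 3*I*√2 (X = 3*√(-8 + 2*(1 + 2)) = 3*√(-8 + 2*3) = 3*√(-8 + 6) = 3*√(-2) = 3*(I*√2) = 3*I*√2 ≈ 4.2426*I)
X³ = (3*I*√2)³ = -54*I*√2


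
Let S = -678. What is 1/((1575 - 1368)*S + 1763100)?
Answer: 1/1622754 ≈ 6.1624e-7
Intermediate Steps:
1/((1575 - 1368)*S + 1763100) = 1/((1575 - 1368)*(-678) + 1763100) = 1/(207*(-678) + 1763100) = 1/(-140346 + 1763100) = 1/1622754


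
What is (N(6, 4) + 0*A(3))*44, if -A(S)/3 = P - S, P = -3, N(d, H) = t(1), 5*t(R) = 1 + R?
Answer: 88/5 ≈ 17.600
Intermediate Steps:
t(R) = ⅕ + R/5 (t(R) = (1 + R)/5 = ⅕ + R/5)
N(d, H) = ⅖ (N(d, H) = ⅕ + (⅕)*1 = ⅕ + ⅕ = ⅖)
A(S) = 9 + 3*S (A(S) = -3*(-3 - S) = 9 + 3*S)
(N(6, 4) + 0*A(3))*44 = (⅖ + 0*(9 + 3*3))*44 = (⅖ + 0*(9 + 9))*44 = (⅖ + 0*18)*44 = (⅖ + 0)*44 = (⅖)*44 = 88/5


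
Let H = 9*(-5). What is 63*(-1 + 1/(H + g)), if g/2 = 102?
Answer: -3318/53 ≈ -62.604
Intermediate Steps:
H = -45
g = 204 (g = 2*102 = 204)
63*(-1 + 1/(H + g)) = 63*(-1 + 1/(-45 + 204)) = 63*(-1 + 1/159) = 63*(-158/159) = -3318/53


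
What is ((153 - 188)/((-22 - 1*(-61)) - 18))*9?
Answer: -15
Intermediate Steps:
((153 - 188)/((-22 - 1*(-61)) - 18))*9 = -35/((-22 + 61) - 18)*9 = -35/(39 - 18)*9 = -35/21*9 = -35*1/21*9 = -5/3*9 = -15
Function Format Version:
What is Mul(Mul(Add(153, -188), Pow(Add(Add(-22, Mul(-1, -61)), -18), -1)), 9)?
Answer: -15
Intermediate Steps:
Mul(Mul(Add(153, -188), Pow(Add(Add(-22, Mul(-1, -61)), -18), -1)), 9) = Mul(Mul(-35, Pow(Add(Add(-22, 61), -18), -1)), 9) = Mul(Mul(-35, Pow(Add(39, -18), -1)), 9) = Mul(Mul(-35, Pow(21, -1)), 9) = Mul(Mul(-35, Rational(1, 21)), 9) = Mul(Rational(-5, 3), 9) = -15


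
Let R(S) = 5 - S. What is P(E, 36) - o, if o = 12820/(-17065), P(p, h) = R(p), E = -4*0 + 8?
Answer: -7675/3413 ≈ -2.2488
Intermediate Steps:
E = 8 (E = 0 + 8 = 8)
P(p, h) = 5 - p
o = -2564/3413 (o = 12820*(-1/17065) = -2564/3413 ≈ -0.75125)
P(E, 36) - o = (5 - 1*8) - 1*(-2564/3413) = (5 - 8) + 2564/3413 = -3 + 2564/3413 = -7675/3413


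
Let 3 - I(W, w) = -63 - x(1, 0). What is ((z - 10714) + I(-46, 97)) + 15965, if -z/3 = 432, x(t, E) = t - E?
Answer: 4022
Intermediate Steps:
z = -1296 (z = -3*432 = -1296)
I(W, w) = 67 (I(W, w) = 3 - (-63 - (1 - 1*0)) = 3 - (-63 - (1 + 0)) = 3 - (-63 - 1*1) = 3 - (-63 - 1) = 3 - 1*(-64) = 3 + 64 = 67)
((z - 10714) + I(-46, 97)) + 15965 = ((-1296 - 10714) + 67) + 15965 = (-12010 + 67) + 15965 = -11943 + 15965 = 4022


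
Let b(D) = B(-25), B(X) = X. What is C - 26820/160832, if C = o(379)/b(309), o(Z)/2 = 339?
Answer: -27428649/1005200 ≈ -27.287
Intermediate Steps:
o(Z) = 678 (o(Z) = 2*339 = 678)
b(D) = -25
C = -678/25 (C = 678/(-25) = 678*(-1/25) = -678/25 ≈ -27.120)
C - 26820/160832 = -678/25 - 26820/160832 = -678/25 - 26820*1/160832 = -678/25 - 6705/40208 = -27428649/1005200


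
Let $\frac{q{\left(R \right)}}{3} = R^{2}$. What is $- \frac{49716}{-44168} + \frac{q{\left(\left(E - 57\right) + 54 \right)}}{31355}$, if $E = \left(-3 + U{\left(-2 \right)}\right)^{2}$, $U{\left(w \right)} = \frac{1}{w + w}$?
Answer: $\frac{50125544643}{44316404480} \approx 1.1311$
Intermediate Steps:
$U{\left(w \right)} = \frac{1}{2 w}$
$E = \frac{169}{16}$ ($E = \left(-3 + \frac{1}{2 \left(-2\right)}\right)^{2} = \left(-3 + \frac{1}{2} \left(- \frac{1}{2}\right)\right)^{2} = \left(-3 - \frac{1}{4}\right)^{2} = \left(- \frac{13}{4}\right)^{2} = \frac{169}{16} \approx 10.563$)
$q{\left(R \right)} = 3 R^{2}$
$- \frac{49716}{-44168} + \frac{q{\left(\left(E - 57\right) + 54 \right)}}{31355} = - \frac{49716}{-44168} + \frac{3 \left(\left(\frac{169}{16} - 57\right) + 54\right)^{2}}{31355} = \left(-49716\right) \left(- \frac{1}{44168}\right) + 3 \left(- \frac{743}{16} + 54\right)^{2} \cdot \frac{1}{31355} = \frac{12429}{11042} + 3 \left(\frac{121}{16}\right)^{2} \cdot \frac{1}{31355} = \frac{12429}{11042} + 3 \cdot \frac{14641}{256} \cdot \frac{1}{31355} = \frac{12429}{11042} + \frac{43923}{256} \cdot \frac{1}{31355} = \frac{12429}{11042} + \frac{43923}{8026880} = \frac{50125544643}{44316404480}$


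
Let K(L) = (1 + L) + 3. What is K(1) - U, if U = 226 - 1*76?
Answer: -145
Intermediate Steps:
K(L) = 4 + L
U = 150 (U = 226 - 76 = 150)
K(1) - U = (4 + 1) - 1*150 = 5 - 150 = -145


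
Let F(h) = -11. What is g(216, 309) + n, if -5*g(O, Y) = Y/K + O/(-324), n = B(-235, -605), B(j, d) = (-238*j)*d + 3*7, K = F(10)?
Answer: -5583207836/165 ≈ -3.3838e+7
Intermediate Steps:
K = -11
B(j, d) = 21 - 238*d*j (B(j, d) = -238*d*j + 21 = 21 - 238*d*j)
n = -33837629 (n = 21 - 238*(-605)*(-235) = 21 - 33837650 = -33837629)
g(O, Y) = Y/55 + O/1620 (g(O, Y) = -(Y/(-11) + O/(-324))/5 = -(Y*(-1/11) + O*(-1/324))/5 = -(-Y/11 - O/324)/5 = Y/55 + O/1620)
g(216, 309) + n = ((1/55)*309 + (1/1620)*216) - 33837629 = (309/55 + 2/15) - 33837629 = 949/165 - 33837629 = -5583207836/165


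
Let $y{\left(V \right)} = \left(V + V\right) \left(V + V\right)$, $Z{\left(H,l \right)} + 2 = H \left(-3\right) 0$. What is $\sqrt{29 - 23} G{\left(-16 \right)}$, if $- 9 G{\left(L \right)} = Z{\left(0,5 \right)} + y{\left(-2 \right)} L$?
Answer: $\frac{86 \sqrt{6}}{3} \approx 70.219$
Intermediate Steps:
$Z{\left(H,l \right)} = -2$ ($Z{\left(H,l \right)} = -2 + H \left(-3\right) 0 = -2 + - 3 H 0 = -2 + 0 = -2$)
$y{\left(V \right)} = 4 V^{2}$ ($y{\left(V \right)} = 2 V 2 V = 4 V^{2}$)
$G{\left(L \right)} = \frac{2}{9} - \frac{16 L}{9}$ ($G{\left(L \right)} = - \frac{-2 + 4 \left(-2\right)^{2} L}{9} = - \frac{-2 + 4 \cdot 4 L}{9} = - \frac{-2 + 16 L}{9} = \frac{2}{9} - \frac{16 L}{9}$)
$\sqrt{29 - 23} G{\left(-16 \right)} = \sqrt{29 - 23} \left(\frac{2}{9} - - \frac{256}{9}\right) = \sqrt{6} \left(\frac{2}{9} + \frac{256}{9}\right) = \sqrt{6} \cdot \frac{86}{3} = \frac{86 \sqrt{6}}{3}$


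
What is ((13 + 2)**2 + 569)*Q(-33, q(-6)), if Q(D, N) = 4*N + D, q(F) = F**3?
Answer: -712218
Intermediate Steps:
Q(D, N) = D + 4*N
((13 + 2)**2 + 569)*Q(-33, q(-6)) = ((13 + 2)**2 + 569)*(-33 + 4*(-6)**3) = (15**2 + 569)*(-33 + 4*(-216)) = (225 + 569)*(-33 - 864) = 794*(-897) = -712218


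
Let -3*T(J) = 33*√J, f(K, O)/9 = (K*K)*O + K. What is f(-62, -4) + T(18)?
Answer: -138942 - 33*√2 ≈ -1.3899e+5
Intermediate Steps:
f(K, O) = 9*K + 9*O*K² (f(K, O) = 9*((K*K)*O + K) = 9*(K²*O + K) = 9*(O*K² + K) = 9*(K + O*K²) = 9*K + 9*O*K²)
T(J) = -11*√J
f(-62, -4) + T(18) = 9*(-62)*(1 - 62*(-4)) - 33*√2 = 9*(-62)*(1 + 248) - 33*√2 = 9*(-62)*249 - 33*√2 = -138942 - 33*√2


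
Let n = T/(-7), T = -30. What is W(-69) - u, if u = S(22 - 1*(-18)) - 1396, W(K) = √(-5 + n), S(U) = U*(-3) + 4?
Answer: 1512 + I*√35/7 ≈ 1512.0 + 0.84515*I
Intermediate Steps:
n = 30/7 (n = -30/(-7) = -30*(-⅐) = 30/7 ≈ 4.2857)
S(U) = 4 - 3*U (S(U) = -3*U + 4 = 4 - 3*U)
W(K) = I*√35/7 (W(K) = √(-5 + 30/7) = √(-5/7) = I*√35/7)
u = -1512 (u = (4 - 3*(22 - 1*(-18))) - 1396 = (4 - 3*(22 + 18)) - 1396 = (4 - 3*40) - 1396 = (4 - 120) - 1396 = -116 - 1396 = -1512)
W(-69) - u = I*√35/7 - 1*(-1512) = I*√35/7 + 1512 = 1512 + I*√35/7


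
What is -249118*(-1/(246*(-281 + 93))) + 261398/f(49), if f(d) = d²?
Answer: 5745501193/55520724 ≈ 103.48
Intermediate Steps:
-249118*(-1/(246*(-281 + 93))) + 261398/f(49) = -249118*(-1/(246*(-281 + 93))) + 261398/(49²) = -249118/((-188*(-246))) + 261398/2401 = -249118/46248 + 261398*(1/2401) = -249118*1/46248 + 261398/2401 = -124559/23124 + 261398/2401 = 5745501193/55520724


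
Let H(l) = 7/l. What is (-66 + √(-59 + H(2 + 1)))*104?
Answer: -6864 + 104*I*√510/3 ≈ -6864.0 + 782.88*I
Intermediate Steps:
(-66 + √(-59 + H(2 + 1)))*104 = (-66 + √(-59 + 7/(2 + 1)))*104 = (-66 + √(-59 + 7/3))*104 = (-66 + √(-170/3))*104 = (-66 + I*√510/3)*104 = -6864 + 104*I*√510/3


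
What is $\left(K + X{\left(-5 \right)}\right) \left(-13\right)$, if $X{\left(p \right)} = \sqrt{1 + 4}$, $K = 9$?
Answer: $-117 - 13 \sqrt{5} \approx -146.07$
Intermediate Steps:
$X{\left(p \right)} = \sqrt{5}$
$\left(K + X{\left(-5 \right)}\right) \left(-13\right) = \left(9 + \sqrt{5}\right) \left(-13\right) = -117 - 13 \sqrt{5}$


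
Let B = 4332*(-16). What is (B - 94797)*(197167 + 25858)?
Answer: -36600409725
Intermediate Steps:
B = -69312
(B - 94797)*(197167 + 25858) = (-69312 - 94797)*(197167 + 25858) = -164109*223025 = -36600409725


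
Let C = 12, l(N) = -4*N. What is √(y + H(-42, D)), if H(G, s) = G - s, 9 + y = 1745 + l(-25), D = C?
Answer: 9*√22 ≈ 42.214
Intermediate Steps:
D = 12
y = 1836 (y = -9 + (1745 - 4*(-25)) = -9 + (1745 + 100) = -9 + 1845 = 1836)
√(y + H(-42, D)) = √(1836 + (-42 - 1*12)) = √(1836 + (-42 - 12)) = √(1836 - 54) = √1782 = 9*√22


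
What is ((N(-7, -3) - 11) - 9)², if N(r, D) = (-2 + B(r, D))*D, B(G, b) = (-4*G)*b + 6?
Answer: 48400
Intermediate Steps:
B(G, b) = 6 - 4*G*b (B(G, b) = -4*G*b + 6 = 6 - 4*G*b)
N(r, D) = D*(4 - 4*D*r) (N(r, D) = (-2 + (6 - 4*r*D))*D = (-2 + (6 - 4*D*r))*D = (4 - 4*D*r)*D = D*(4 - 4*D*r))
((N(-7, -3) - 11) - 9)² = ((4*(-3)*(1 - 1*(-3)*(-7)) - 11) - 9)² = ((4*(-3)*(1 - 21) - 11) - 9)² = ((4*(-3)*(-20) - 11) - 9)² = ((240 - 11) - 9)² = (229 - 9)² = 220² = 48400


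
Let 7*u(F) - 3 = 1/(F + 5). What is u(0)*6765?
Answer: 21648/7 ≈ 3092.6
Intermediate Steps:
u(F) = 3/7 + 1/(7*(5 + F)) (u(F) = 3/7 + 1/(7*(F + 5)) = 3/7 + 1/(7*(5 + F)))
u(0)*6765 = ((16 + 3*0)/(7*(5 + 0)))*6765 = ((⅐)*(16 + 0)/5)*6765 = ((⅐)*(⅕)*16)*6765 = (16/35)*6765 = 21648/7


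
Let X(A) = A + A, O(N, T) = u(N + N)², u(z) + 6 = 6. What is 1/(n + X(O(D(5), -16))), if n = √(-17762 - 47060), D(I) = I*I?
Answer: -I*√64822/64822 ≈ -0.0039277*I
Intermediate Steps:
u(z) = 0 (u(z) = -6 + 6 = 0)
D(I) = I²
O(N, T) = 0 (O(N, T) = 0² = 0)
n = I*√64822 (n = √(-64822) = I*√64822 ≈ 254.6*I)
X(A) = 2*A
1/(n + X(O(D(5), -16))) = 1/(I*√64822 + 2*0) = 1/(I*√64822 + 0) = 1/(I*√64822) = -I*√64822/64822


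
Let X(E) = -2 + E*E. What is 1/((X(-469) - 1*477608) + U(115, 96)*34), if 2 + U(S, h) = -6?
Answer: -1/257921 ≈ -3.8772e-6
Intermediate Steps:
U(S, h) = -8 (U(S, h) = -2 - 6 = -8)
X(E) = -2 + E²
1/((X(-469) - 1*477608) + U(115, 96)*34) = 1/(((-2 + (-469)²) - 1*477608) - 8*34) = 1/(((-2 + 219961) - 477608) - 272) = 1/((219959 - 477608) - 272) = 1/(-257649 - 272) = 1/(-257921) = -1/257921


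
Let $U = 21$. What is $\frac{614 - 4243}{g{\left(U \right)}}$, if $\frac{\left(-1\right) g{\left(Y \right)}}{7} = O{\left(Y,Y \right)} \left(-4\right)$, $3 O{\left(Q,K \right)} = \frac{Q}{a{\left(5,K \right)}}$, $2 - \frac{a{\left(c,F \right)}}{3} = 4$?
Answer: $\frac{10887}{98} \approx 111.09$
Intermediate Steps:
$a{\left(c,F \right)} = -6$ ($a{\left(c,F \right)} = 6 - 12 = -6$)
$O{\left(Q,K \right)} = - \frac{Q}{18}$ ($O{\left(Q,K \right)} = \frac{Q \frac{1}{-6}}{3} = \frac{Q \left(- \frac{1}{6}\right)}{3} = \frac{\left(- \frac{1}{6}\right) Q}{3} = - \frac{Q}{18}$)
$g{\left(Y \right)} = - \frac{14 Y}{9}$ ($g{\left(Y \right)} = - 7 - \frac{Y}{18} \left(-4\right) = - 7 \frac{2 Y}{9} = - \frac{14 Y}{9}$)
$\frac{614 - 4243}{g{\left(U \right)}} = \frac{614 - 4243}{\left(- \frac{14}{9}\right) 21} = \frac{614 - 4243}{- \frac{98}{3}} = \left(-3629\right) \left(- \frac{3}{98}\right) = \frac{10887}{98}$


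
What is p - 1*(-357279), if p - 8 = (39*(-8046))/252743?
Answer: 90301474447/252743 ≈ 3.5729e+5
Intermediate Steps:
p = 1708150/252743 (p = 8 + (39*(-8046))/252743 = 8 - 313794*1/252743 = 8 - 313794/252743 = 1708150/252743 ≈ 6.7584)
p - 1*(-357279) = 1708150/252743 - 1*(-357279) = 1708150/252743 + 357279 = 90301474447/252743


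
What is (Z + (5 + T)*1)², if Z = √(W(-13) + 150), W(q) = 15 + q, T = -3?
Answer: 156 + 8*√38 ≈ 205.32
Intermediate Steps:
Z = 2*√38 (Z = √((15 - 13) + 150) = √(2 + 150) = √152 = 2*√38 ≈ 12.329)
(Z + (5 + T)*1)² = (2*√38 + (5 - 3)*1)² = (2*√38 + 2*1)² = (2*√38 + 2)² = (2 + 2*√38)²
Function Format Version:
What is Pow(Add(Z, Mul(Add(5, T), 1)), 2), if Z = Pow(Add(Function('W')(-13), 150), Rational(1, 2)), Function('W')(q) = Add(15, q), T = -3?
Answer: Add(156, Mul(8, Pow(38, Rational(1, 2)))) ≈ 205.32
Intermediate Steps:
Z = Mul(2, Pow(38, Rational(1, 2))) (Z = Pow(Add(Add(15, -13), 150), Rational(1, 2)) = Pow(Add(2, 150), Rational(1, 2)) = Pow(152, Rational(1, 2)) = Mul(2, Pow(38, Rational(1, 2))) ≈ 12.329)
Pow(Add(Z, Mul(Add(5, T), 1)), 2) = Pow(Add(Mul(2, Pow(38, Rational(1, 2))), Mul(Add(5, -3), 1)), 2) = Pow(Add(Mul(2, Pow(38, Rational(1, 2))), Mul(2, 1)), 2) = Pow(Add(Mul(2, Pow(38, Rational(1, 2))), 2), 2) = Pow(Add(2, Mul(2, Pow(38, Rational(1, 2)))), 2)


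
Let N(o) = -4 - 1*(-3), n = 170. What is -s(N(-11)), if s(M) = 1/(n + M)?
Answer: -1/169 ≈ -0.0059172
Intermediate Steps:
N(o) = -1 (N(o) = -4 + 3 = -1)
s(M) = 1/(170 + M)
-s(N(-11)) = -1/(170 - 1) = -1/169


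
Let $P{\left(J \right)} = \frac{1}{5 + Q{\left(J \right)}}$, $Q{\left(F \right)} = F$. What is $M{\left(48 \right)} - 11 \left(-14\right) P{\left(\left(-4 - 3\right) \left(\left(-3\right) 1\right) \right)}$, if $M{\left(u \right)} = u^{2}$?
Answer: $\frac{30029}{13} \approx 2309.9$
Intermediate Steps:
$P{\left(J \right)} = \frac{1}{5 + J}$
$M{\left(48 \right)} - 11 \left(-14\right) P{\left(\left(-4 - 3\right) \left(\left(-3\right) 1\right) \right)} = 48^{2} - \frac{11 \left(-14\right)}{5 + \left(-4 - 3\right) \left(\left(-3\right) 1\right)} = 2304 - - \frac{154}{5 - -21} = 2304 - - \frac{154}{5 + 21} = 2304 - - \frac{154}{26} = 2304 - \left(-154\right) \frac{1}{26} = 2304 - - \frac{77}{13} = 2304 + \frac{77}{13} = \frac{30029}{13}$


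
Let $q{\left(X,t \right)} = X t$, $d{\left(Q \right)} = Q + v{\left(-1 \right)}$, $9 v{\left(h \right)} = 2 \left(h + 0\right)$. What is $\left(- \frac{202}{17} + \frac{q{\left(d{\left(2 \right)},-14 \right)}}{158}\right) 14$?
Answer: $- \frac{2037364}{12087} \approx -168.56$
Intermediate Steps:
$v{\left(h \right)} = \frac{2 h}{9}$ ($v{\left(h \right)} = \frac{2 \left(h + 0\right)}{9} = \frac{2 h}{9}$)
$d{\left(Q \right)} = - \frac{2}{9} + Q$ ($d{\left(Q \right)} = Q + \frac{2}{9} \left(-1\right) = Q - \frac{2}{9} = - \frac{2}{9} + Q$)
$\left(- \frac{202}{17} + \frac{q{\left(d{\left(2 \right)},-14 \right)}}{158}\right) 14 = \left(- \frac{202}{17} + \frac{\left(- \frac{2}{9} + 2\right) \left(-14\right)}{158}\right) 14 = \left(\left(-202\right) \frac{1}{17} + \frac{16}{9} \left(-14\right) \frac{1}{158}\right) 14 = \left(- \frac{202}{17} - \frac{112}{711}\right) 14 = \left(- \frac{145526}{12087}\right) 14 = - \frac{2037364}{12087}$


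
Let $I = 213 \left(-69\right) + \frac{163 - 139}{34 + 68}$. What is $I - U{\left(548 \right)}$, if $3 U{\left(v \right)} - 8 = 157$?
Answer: $- \frac{250780}{17} \approx -14752.0$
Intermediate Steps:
$U{\left(v \right)} = 55$ ($U{\left(v \right)} = \frac{8}{3} + \frac{1}{3} \cdot 157 = \frac{8}{3} + \frac{157}{3} = 55$)
$I = - \frac{249845}{17}$ ($I = -14697 + \frac{24}{102} = -14697 + 24 \cdot \frac{1}{102} = -14697 + \frac{4}{17} = - \frac{249845}{17} \approx -14697.0$)
$I - U{\left(548 \right)} = - \frac{249845}{17} - 55 = - \frac{250780}{17}$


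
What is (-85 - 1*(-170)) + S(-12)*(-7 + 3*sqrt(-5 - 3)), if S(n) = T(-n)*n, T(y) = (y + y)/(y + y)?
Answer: 169 - 72*I*sqrt(2) ≈ 169.0 - 101.82*I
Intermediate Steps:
T(y) = 1 (T(y) = (2*y)/((2*y)) = (2*y)*(1/(2*y)) = 1)
S(n) = n (S(n) = 1*n = n)
(-85 - 1*(-170)) + S(-12)*(-7 + 3*sqrt(-5 - 3)) = (-85 - 1*(-170)) - 12*(-7 + 3*sqrt(-5 - 3)) = (-85 + 170) - 12*(-7 + 3*sqrt(-8)) = 85 - 12*(-7 + 3*(2*I*sqrt(2))) = 85 - 12*(-7 + 6*I*sqrt(2)) = 85 + (84 - 72*I*sqrt(2)) = 169 - 72*I*sqrt(2)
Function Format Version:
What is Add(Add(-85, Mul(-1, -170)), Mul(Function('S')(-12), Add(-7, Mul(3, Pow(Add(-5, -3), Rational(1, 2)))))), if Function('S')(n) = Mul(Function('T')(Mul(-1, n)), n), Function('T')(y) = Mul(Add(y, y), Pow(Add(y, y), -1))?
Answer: Add(169, Mul(-72, I, Pow(2, Rational(1, 2)))) ≈ Add(169.00, Mul(-101.82, I))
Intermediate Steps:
Function('T')(y) = 1 (Function('T')(y) = Mul(Mul(2, y), Pow(Mul(2, y), -1)) = Mul(Mul(2, y), Mul(Rational(1, 2), Pow(y, -1))) = 1)
Function('S')(n) = n (Function('S')(n) = Mul(1, n) = n)
Add(Add(-85, Mul(-1, -170)), Mul(Function('S')(-12), Add(-7, Mul(3, Pow(Add(-5, -3), Rational(1, 2)))))) = Add(Add(-85, Mul(-1, -170)), Mul(-12, Add(-7, Mul(3, Pow(Add(-5, -3), Rational(1, 2)))))) = Add(Add(-85, 170), Mul(-12, Add(-7, Mul(3, Pow(-8, Rational(1, 2)))))) = Add(85, Mul(-12, Add(-7, Mul(3, Mul(2, I, Pow(2, Rational(1, 2))))))) = Add(85, Mul(-12, Add(-7, Mul(6, I, Pow(2, Rational(1, 2)))))) = Add(85, Add(84, Mul(-72, I, Pow(2, Rational(1, 2))))) = Add(169, Mul(-72, I, Pow(2, Rational(1, 2))))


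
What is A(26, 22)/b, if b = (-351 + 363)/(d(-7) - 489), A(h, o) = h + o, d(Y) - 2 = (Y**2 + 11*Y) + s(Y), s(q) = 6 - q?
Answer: -2008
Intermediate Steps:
d(Y) = 8 + Y**2 + 10*Y (d(Y) = 2 + ((Y**2 + 11*Y) + (6 - Y)) = 2 + (6 + Y**2 + 10*Y) = 8 + Y**2 + 10*Y)
b = -6/251 (b = (-351 + 363)/((8 + (-7)**2 + 10*(-7)) - 489) = 12/((8 + 49 - 70) - 489) = 12/(-13 - 489) = 12/(-502) = 12*(-1/502) = -6/251 ≈ -0.023904)
A(26, 22)/b = (26 + 22)/(-6/251) = 48*(-251/6) = -2008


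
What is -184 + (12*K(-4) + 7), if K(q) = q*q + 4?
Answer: 63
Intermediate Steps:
K(q) = 4 + q**2 (K(q) = q**2 + 4 = 4 + q**2)
-184 + (12*K(-4) + 7) = -184 + (12*(4 + (-4)**2) + 7) = -184 + (12*(4 + 16) + 7) = -184 + (12*20 + 7) = -184 + (240 + 7) = -184 + 247 = 63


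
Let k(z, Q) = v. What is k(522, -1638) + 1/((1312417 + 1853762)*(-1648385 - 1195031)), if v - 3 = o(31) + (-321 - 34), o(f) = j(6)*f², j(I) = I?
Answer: 48740964444690095/9002764027464 ≈ 5414.0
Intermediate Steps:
o(f) = 6*f²
v = 5414 (v = 3 + (6*31² + (-321 - 34)) = 3 + (6*961 - 355) = 3 + (5766 - 355) = 3 + 5411 = 5414)
k(z, Q) = 5414
k(522, -1638) + 1/((1312417 + 1853762)*(-1648385 - 1195031)) = 5414 + 1/((1312417 + 1853762)*(-1648385 - 1195031)) = 5414 + 1/(3166179*(-2843416)) = 5414 + 1/(-9002764027464) = 5414 - 1/9002764027464 = 48740964444690095/9002764027464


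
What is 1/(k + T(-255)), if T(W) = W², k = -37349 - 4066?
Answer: 1/23610 ≈ 4.2355e-5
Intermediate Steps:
k = -41415
1/(k + T(-255)) = 1/(-41415 + (-255)²) = 1/(-41415 + 65025) = 1/23610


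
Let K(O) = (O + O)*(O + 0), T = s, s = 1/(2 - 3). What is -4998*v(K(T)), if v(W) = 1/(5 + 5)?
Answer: -2499/5 ≈ -499.80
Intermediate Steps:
s = -1 (s = 1/(-1) = -1)
T = -1
K(O) = 2*O² (K(O) = (2*O)*O = 2*O²)
v(W) = ⅒ (v(W) = 1/10 = ⅒)
-4998*v(K(T)) = -4998*⅒ = -2499/5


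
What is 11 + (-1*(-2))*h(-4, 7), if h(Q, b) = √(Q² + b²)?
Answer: 11 + 2*√65 ≈ 27.125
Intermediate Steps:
11 + (-1*(-2))*h(-4, 7) = 11 + (-1*(-2))*√((-4)² + 7²) = 11 + 2*√(16 + 49) = 11 + 2*√65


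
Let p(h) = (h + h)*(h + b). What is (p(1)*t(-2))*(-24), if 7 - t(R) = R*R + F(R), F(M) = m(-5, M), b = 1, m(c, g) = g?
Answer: -480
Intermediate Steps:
F(M) = M
t(R) = 7 - R - R**2 (t(R) = 7 - (R*R + R) = 7 - (R**2 + R) = 7 - (R + R**2) = 7 + (-R - R**2) = 7 - R - R**2)
p(h) = 2*h*(1 + h) (p(h) = (h + h)*(h + 1) = (2*h)*(1 + h) = 2*h*(1 + h))
(p(1)*t(-2))*(-24) = ((2*1*(1 + 1))*(7 - 1*(-2) - 1*(-2)**2))*(-24) = ((2*1*2)*(7 + 2 - 1*4))*(-24) = (4*(7 + 2 - 4))*(-24) = (4*5)*(-24) = 20*(-24) = -480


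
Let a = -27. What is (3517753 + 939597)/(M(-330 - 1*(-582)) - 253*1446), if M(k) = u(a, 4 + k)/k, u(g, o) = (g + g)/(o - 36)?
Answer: -13728638000/1126781043 ≈ -12.184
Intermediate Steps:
u(g, o) = 2*g/(-36 + o) (u(g, o) = (2*g)/(-36 + o) = 2*g/(-36 + o))
M(k) = -54/(k*(-32 + k)) (M(k) = (2*(-27)/(-36 + (4 + k)))/k = (2*(-27)/(-32 + k))/k = (-54/(-32 + k))/k = -54/(k*(-32 + k)))
(3517753 + 939597)/(M(-330 - 1*(-582)) - 253*1446) = (3517753 + 939597)/(-54/((-330 - 1*(-582))*(-32 + (-330 - 1*(-582)))) - 253*1446) = 4457350/(-54/((-330 + 582)*(-32 + (-330 + 582))) - 365838) = 4457350/(-54/(252*(-32 + 252)) - 365838) = 4457350/(-54*1/252/220 - 365838) = 4457350/(-54*1/252*1/220 - 365838) = 4457350/(-3/3080 - 365838) = 4457350/(-1126781043/3080) = 4457350*(-3080/1126781043) = -13728638000/1126781043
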